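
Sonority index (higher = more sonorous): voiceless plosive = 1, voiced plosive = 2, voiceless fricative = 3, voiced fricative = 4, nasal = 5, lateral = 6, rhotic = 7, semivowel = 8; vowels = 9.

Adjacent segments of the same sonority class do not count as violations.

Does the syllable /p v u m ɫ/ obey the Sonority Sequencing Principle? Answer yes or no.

no

Onset: /p/ is a voiceless plosive (sonority 1), /v/ is a voiced fricative (sonority 4); then the nucleus /u/ (sonority 9).
Onset profile 1-4-9 — rises to the nucleus.
Coda: /m/ is a nasal (sonority 5), /ɫ/ is a lateral (sonority 6).
Coda profile 9-5-6 — does not fall throughout.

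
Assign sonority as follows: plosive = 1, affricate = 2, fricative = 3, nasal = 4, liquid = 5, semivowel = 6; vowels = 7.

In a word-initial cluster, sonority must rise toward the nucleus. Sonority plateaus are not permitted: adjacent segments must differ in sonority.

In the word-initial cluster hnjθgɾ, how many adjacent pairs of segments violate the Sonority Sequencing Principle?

2

/h/ is a fricative (sonority 3).
/n/ is a nasal (sonority 4).
/j/ is a semivowel (sonority 6).
/θ/ is a fricative (sonority 3).
/g/ is a plosive (sonority 1).
/ɾ/ is a liquid (sonority 5).
/h/→/n/: 3→4 (rises) — ok.
/n/→/j/: 4→6 (rises) — ok.
/j/→/θ/: 6→3 (does not rise) — violation.
/θ/→/g/: 3→1 (does not rise) — violation.
/g/→/ɾ/: 1→5 (rises) — ok.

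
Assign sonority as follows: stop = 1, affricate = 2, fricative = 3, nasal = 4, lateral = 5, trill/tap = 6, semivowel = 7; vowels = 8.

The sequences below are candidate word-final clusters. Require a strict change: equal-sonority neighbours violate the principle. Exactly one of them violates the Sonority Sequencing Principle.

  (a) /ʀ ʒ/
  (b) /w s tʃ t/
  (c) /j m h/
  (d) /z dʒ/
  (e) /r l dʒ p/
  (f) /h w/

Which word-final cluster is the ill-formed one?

f

(a) 6-3 → obeys
(b) 7-3-2-1 → obeys
(c) 7-4-3 → obeys
(d) 3-2 → obeys
(e) 6-5-2-1 → obeys
(f) 3-7 → violates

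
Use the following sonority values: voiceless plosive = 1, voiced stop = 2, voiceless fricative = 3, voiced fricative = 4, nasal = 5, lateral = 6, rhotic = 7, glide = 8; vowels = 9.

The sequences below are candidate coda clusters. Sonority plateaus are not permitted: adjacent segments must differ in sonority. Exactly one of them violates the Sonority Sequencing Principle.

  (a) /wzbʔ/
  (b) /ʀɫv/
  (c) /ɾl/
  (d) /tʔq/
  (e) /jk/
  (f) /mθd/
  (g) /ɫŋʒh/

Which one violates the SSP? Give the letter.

d

(a) /wzbʔ/: profile 8-4-2-1 — obeys.
(b) /ʀɫv/: profile 7-6-4 — obeys.
(c) /ɾl/: profile 7-6 — obeys.
(d) /tʔq/: profile 1-1-1 — violates.
(e) /jk/: profile 8-1 — obeys.
(f) /mθd/: profile 5-3-2 — obeys.
(g) /ɫŋʒh/: profile 6-5-4-3 — obeys.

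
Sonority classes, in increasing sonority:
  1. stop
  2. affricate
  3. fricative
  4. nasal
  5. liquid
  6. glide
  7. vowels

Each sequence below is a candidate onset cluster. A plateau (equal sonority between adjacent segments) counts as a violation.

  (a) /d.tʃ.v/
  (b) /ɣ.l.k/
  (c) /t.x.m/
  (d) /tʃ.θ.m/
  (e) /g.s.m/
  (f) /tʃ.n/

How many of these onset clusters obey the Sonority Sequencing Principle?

5

(a) sonority 1-2-3: well-formed.
(b) sonority 3-5-1: ill-formed.
(c) sonority 1-3-4: well-formed.
(d) sonority 2-3-4: well-formed.
(e) sonority 1-3-4: well-formed.
(f) sonority 2-4: well-formed.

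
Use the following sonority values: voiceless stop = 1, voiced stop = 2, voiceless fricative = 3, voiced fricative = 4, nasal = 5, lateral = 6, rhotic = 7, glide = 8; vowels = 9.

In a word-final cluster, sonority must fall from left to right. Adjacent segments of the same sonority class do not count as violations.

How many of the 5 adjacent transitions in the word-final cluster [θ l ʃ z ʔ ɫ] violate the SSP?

3

/θ/ — voiceless fricative, sonority 3.
/l/ — lateral, sonority 6.
/ʃ/ — voiceless fricative, sonority 3.
/z/ — voiced fricative, sonority 4.
/ʔ/ — voiceless stop, sonority 1.
/ɫ/ — lateral, sonority 6.
/θ/→/l/: 3→6 (does not fall) — violation.
/l/→/ʃ/: 6→3 (falls) — ok.
/ʃ/→/z/: 3→4 (does not fall) — violation.
/z/→/ʔ/: 4→1 (falls) — ok.
/ʔ/→/ɫ/: 1→6 (does not fall) — violation.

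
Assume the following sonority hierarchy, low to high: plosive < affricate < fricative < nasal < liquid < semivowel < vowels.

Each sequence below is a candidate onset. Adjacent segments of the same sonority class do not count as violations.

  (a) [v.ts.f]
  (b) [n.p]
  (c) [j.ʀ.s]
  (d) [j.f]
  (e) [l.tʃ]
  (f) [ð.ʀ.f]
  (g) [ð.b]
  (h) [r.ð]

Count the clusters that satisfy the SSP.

0

(a) 3-2-3 → violates
(b) 4-1 → violates
(c) 6-5-3 → violates
(d) 6-3 → violates
(e) 5-2 → violates
(f) 3-5-3 → violates
(g) 3-1 → violates
(h) 5-3 → violates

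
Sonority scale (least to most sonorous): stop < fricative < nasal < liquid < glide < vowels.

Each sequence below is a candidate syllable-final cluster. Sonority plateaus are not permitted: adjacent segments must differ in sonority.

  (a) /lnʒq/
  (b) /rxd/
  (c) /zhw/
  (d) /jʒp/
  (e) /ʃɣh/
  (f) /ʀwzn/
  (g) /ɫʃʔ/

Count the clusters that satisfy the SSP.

4

(a) 4-3-2-1 → obeys
(b) 4-2-1 → obeys
(c) 2-2-5 → violates
(d) 5-2-1 → obeys
(e) 2-2-2 → violates
(f) 4-5-2-3 → violates
(g) 4-2-1 → obeys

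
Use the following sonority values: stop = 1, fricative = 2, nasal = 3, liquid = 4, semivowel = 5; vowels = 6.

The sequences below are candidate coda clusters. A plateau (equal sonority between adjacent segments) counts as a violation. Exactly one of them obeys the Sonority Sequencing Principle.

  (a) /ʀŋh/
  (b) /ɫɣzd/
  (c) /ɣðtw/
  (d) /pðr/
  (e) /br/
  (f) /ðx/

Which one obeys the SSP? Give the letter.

a

(a) 4-3-2 → obeys
(b) 4-2-2-1 → violates
(c) 2-2-1-5 → violates
(d) 1-2-4 → violates
(e) 1-4 → violates
(f) 2-2 → violates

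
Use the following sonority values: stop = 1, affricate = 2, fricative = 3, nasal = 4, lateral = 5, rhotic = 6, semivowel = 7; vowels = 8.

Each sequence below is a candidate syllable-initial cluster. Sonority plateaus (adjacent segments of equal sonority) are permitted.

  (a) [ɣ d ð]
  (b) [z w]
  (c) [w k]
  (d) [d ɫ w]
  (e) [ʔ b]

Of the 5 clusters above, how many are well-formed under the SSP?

(a) [ɣ d ð]: profile 3-1-3 — violates.
(b) [z w]: profile 3-7 — obeys.
(c) [w k]: profile 7-1 — violates.
(d) [d ɫ w]: profile 1-5-7 — obeys.
(e) [ʔ b]: profile 1-1 — obeys.

3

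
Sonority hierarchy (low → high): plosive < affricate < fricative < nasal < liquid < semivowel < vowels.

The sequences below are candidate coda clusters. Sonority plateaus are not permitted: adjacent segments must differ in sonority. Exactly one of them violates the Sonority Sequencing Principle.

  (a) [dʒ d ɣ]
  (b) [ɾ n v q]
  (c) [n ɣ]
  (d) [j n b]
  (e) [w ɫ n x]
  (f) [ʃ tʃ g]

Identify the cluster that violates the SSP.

(a) sonority 2-1-3: ill-formed.
(b) sonority 5-4-3-1: well-formed.
(c) sonority 4-3: well-formed.
(d) sonority 6-4-1: well-formed.
(e) sonority 6-5-4-3: well-formed.
(f) sonority 3-2-1: well-formed.

a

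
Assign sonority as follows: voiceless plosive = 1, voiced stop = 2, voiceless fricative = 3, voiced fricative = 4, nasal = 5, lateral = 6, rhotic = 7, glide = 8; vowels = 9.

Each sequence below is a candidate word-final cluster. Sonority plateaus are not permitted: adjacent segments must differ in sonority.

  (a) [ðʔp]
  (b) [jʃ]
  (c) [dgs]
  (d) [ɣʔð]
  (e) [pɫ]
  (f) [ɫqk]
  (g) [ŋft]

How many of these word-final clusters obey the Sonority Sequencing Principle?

2

(a) sonority 4-1-1: ill-formed.
(b) sonority 8-3: well-formed.
(c) sonority 2-2-3: ill-formed.
(d) sonority 4-1-4: ill-formed.
(e) sonority 1-6: ill-formed.
(f) sonority 6-1-1: ill-formed.
(g) sonority 5-3-1: well-formed.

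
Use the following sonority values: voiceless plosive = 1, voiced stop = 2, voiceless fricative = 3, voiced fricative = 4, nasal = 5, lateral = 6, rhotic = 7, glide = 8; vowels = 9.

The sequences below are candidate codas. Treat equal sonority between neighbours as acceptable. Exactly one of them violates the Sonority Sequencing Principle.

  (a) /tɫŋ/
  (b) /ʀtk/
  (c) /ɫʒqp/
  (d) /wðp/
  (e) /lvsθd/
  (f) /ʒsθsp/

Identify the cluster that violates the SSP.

(a) /tɫŋ/: profile 1-6-5 — violates.
(b) /ʀtk/: profile 7-1-1 — obeys.
(c) /ɫʒqp/: profile 6-4-1-1 — obeys.
(d) /wðp/: profile 8-4-1 — obeys.
(e) /lvsθd/: profile 6-4-3-3-2 — obeys.
(f) /ʒsθsp/: profile 4-3-3-3-1 — obeys.

a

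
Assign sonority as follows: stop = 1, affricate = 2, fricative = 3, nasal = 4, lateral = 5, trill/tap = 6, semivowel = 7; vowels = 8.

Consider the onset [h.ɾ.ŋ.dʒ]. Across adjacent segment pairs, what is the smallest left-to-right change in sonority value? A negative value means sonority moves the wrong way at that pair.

-2

/h/ is a fricative (sonority 3).
/ɾ/ is a trill/tap (sonority 6).
/ŋ/ is a nasal (sonority 4).
/dʒ/ is an affricate (sonority 2).
/h/→/ɾ/: change +3.
/ɾ/→/ŋ/: change -2.
/ŋ/→/dʒ/: change -2.
Minimum = -2.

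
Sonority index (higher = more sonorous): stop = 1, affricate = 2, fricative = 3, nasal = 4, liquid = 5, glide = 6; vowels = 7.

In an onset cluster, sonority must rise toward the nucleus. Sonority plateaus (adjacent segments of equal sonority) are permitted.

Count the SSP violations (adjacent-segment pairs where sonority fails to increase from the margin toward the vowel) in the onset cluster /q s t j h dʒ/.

/q/ is a stop (sonority 1).
/s/ is a fricative (sonority 3).
/t/ is a stop (sonority 1).
/j/ is a glide (sonority 6).
/h/ is a fricative (sonority 3).
/dʒ/ is an affricate (sonority 2).
/q/→/s/: 1→3 (rises) — ok.
/s/→/t/: 3→1 (does not rise) — violation.
/t/→/j/: 1→6 (rises) — ok.
/j/→/h/: 6→3 (does not rise) — violation.
/h/→/dʒ/: 3→2 (does not rise) — violation.

3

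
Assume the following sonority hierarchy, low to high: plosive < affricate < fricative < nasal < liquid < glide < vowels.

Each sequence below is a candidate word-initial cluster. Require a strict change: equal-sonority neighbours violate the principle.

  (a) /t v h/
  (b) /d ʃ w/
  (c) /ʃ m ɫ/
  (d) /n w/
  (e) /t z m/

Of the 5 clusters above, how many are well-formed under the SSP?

4

(a) /t v h/: profile 1-3-3 — violates.
(b) /d ʃ w/: profile 1-3-6 — obeys.
(c) /ʃ m ɫ/: profile 3-4-5 — obeys.
(d) /n w/: profile 4-6 — obeys.
(e) /t z m/: profile 1-3-4 — obeys.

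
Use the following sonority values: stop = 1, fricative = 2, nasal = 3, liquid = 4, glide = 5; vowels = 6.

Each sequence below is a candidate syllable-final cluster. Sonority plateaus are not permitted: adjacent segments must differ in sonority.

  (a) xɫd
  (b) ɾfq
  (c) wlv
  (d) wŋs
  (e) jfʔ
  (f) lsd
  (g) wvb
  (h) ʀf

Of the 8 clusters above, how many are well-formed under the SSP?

(a) 2-4-1 → violates
(b) 4-2-1 → obeys
(c) 5-4-2 → obeys
(d) 5-3-2 → obeys
(e) 5-2-1 → obeys
(f) 4-2-1 → obeys
(g) 5-2-1 → obeys
(h) 4-2 → obeys

7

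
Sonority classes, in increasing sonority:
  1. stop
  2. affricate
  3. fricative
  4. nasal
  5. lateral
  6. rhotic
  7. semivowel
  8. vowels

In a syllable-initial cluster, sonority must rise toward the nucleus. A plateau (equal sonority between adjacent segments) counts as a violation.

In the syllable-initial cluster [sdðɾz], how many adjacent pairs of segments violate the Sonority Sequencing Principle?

2

/s/: fricative = 3.
/d/: stop = 1.
/ð/: fricative = 3.
/ɾ/: rhotic = 6.
/z/: fricative = 3.
/s/→/d/: 3→1 (does not rise) — violation.
/d/→/ð/: 1→3 (rises) — ok.
/ð/→/ɾ/: 3→6 (rises) — ok.
/ɾ/→/z/: 6→3 (does not rise) — violation.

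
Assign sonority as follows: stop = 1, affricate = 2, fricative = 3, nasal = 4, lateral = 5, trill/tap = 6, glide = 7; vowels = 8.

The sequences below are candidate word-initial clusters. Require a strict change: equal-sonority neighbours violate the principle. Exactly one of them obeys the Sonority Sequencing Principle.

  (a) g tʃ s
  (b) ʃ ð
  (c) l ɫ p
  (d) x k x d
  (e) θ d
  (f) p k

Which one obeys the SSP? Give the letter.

(a) g tʃ s: profile 1-2-3 — obeys.
(b) ʃ ð: profile 3-3 — violates.
(c) l ɫ p: profile 5-5-1 — violates.
(d) x k x d: profile 3-1-3-1 — violates.
(e) θ d: profile 3-1 — violates.
(f) p k: profile 1-1 — violates.

a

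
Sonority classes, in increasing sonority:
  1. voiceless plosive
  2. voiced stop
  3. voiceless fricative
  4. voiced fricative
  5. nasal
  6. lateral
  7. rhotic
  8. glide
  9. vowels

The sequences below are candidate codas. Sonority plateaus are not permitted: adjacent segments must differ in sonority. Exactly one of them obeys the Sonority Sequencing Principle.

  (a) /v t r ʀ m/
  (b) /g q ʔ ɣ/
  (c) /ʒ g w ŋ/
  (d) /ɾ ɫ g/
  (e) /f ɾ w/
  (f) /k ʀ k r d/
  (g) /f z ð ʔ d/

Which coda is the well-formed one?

(a) 4-1-7-7-5 → violates
(b) 2-1-1-4 → violates
(c) 4-2-8-5 → violates
(d) 7-6-2 → obeys
(e) 3-7-8 → violates
(f) 1-7-1-7-2 → violates
(g) 3-4-4-1-2 → violates

d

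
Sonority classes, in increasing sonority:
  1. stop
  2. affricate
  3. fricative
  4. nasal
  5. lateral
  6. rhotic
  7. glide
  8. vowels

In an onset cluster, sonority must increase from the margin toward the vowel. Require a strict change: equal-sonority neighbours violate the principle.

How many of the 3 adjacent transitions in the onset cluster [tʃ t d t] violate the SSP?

/tʃ/ — affricate, sonority 2.
/t/ — stop, sonority 1.
/d/ — stop, sonority 1.
/t/ — stop, sonority 1.
/tʃ/→/t/: 2→1 (does not rise) — violation.
/t/→/d/: 1→1 (plateau) — violation.
/d/→/t/: 1→1 (plateau) — violation.

3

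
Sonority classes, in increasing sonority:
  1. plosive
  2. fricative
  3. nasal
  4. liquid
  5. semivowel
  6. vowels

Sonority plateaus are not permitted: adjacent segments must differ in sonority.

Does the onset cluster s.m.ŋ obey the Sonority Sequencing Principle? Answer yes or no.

/s/ — fricative, sonority 2.
/m/ — nasal, sonority 3.
/ŋ/ — nasal, sonority 3.
The profile is 2-3-3. Between /m/ (3) and /ŋ/ (3) sonority does not rise, so the cluster violates the SSP.

no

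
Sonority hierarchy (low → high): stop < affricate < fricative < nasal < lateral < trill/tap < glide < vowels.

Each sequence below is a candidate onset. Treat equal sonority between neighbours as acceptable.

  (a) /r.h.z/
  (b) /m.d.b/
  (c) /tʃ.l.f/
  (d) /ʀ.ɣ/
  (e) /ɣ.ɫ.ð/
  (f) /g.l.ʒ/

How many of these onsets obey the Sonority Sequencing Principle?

0

(a) 6-3-3 → violates
(b) 4-1-1 → violates
(c) 2-5-3 → violates
(d) 6-3 → violates
(e) 3-5-3 → violates
(f) 1-5-3 → violates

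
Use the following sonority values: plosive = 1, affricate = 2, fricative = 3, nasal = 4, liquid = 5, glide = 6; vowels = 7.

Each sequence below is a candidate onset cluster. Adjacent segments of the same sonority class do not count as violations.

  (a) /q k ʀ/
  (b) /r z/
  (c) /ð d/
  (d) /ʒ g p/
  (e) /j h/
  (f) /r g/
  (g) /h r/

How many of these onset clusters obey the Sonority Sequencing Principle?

2

(a) 1-1-5 → obeys
(b) 5-3 → violates
(c) 3-1 → violates
(d) 3-1-1 → violates
(e) 6-3 → violates
(f) 5-1 → violates
(g) 3-5 → obeys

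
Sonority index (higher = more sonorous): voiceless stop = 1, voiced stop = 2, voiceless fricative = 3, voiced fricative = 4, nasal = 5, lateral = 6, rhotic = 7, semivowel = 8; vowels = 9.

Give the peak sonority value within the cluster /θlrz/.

/θ/: voiceless fricative = 3.
/l/: lateral = 6.
/r/: rhotic = 7.
/z/: voiced fricative = 4.
The maximum is 7.

7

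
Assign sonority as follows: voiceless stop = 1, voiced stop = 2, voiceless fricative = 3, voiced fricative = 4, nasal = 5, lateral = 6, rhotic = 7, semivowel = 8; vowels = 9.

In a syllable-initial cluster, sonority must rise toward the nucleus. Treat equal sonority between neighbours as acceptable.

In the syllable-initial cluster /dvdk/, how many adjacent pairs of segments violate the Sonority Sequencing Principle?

2

/d/: voiced stop = 2.
/v/: voiced fricative = 4.
/d/: voiced stop = 2.
/k/: voiceless stop = 1.
/d/→/v/: 2→4 (rises) — ok.
/v/→/d/: 4→2 (does not rise) — violation.
/d/→/k/: 2→1 (does not rise) — violation.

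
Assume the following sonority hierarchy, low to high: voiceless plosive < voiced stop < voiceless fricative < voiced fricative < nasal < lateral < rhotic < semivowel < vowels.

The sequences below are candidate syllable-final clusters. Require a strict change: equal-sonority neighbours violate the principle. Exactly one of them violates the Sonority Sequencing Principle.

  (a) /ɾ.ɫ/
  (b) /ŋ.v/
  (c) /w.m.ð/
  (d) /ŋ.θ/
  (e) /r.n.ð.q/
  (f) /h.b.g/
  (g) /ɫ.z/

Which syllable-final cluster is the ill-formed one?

f

(a) sonority 7-6: well-formed.
(b) sonority 5-4: well-formed.
(c) sonority 8-5-4: well-formed.
(d) sonority 5-3: well-formed.
(e) sonority 7-5-4-1: well-formed.
(f) sonority 3-2-2: ill-formed.
(g) sonority 6-4: well-formed.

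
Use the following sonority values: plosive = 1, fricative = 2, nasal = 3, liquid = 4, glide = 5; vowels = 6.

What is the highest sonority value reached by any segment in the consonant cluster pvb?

2

/p/ — plosive, sonority 1.
/v/ — fricative, sonority 2.
/b/ — plosive, sonority 1.
The maximum is 2.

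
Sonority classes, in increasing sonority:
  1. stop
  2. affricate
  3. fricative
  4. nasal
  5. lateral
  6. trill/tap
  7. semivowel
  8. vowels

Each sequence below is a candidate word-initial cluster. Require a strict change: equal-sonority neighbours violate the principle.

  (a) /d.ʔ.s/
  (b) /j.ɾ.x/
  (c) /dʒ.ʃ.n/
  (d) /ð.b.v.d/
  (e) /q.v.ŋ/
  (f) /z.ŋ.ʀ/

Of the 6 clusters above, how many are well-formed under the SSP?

3

(a) /d.ʔ.s/: profile 1-1-3 — violates.
(b) /j.ɾ.x/: profile 7-6-3 — violates.
(c) /dʒ.ʃ.n/: profile 2-3-4 — obeys.
(d) /ð.b.v.d/: profile 3-1-3-1 — violates.
(e) /q.v.ŋ/: profile 1-3-4 — obeys.
(f) /z.ŋ.ʀ/: profile 3-4-6 — obeys.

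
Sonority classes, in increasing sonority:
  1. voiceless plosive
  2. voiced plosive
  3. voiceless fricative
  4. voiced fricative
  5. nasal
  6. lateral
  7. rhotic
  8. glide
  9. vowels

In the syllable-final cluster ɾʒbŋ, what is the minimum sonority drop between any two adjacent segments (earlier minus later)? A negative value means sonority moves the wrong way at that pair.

-3

/ɾ/ — rhotic, sonority 7.
/ʒ/ — voiced fricative, sonority 4.
/b/ — voiced plosive, sonority 2.
/ŋ/ — nasal, sonority 5.
/ɾ/→/ʒ/: change +3.
/ʒ/→/b/: change +2.
/b/→/ŋ/: change -3.
Minimum = -3.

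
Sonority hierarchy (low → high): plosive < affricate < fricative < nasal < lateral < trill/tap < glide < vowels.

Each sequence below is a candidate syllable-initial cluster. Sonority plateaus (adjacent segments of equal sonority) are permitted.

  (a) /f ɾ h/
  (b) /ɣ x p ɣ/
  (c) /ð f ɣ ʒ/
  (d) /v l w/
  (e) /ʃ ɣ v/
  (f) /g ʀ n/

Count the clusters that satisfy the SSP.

(a) 3-6-3 → violates
(b) 3-3-1-3 → violates
(c) 3-3-3-3 → obeys
(d) 3-5-7 → obeys
(e) 3-3-3 → obeys
(f) 1-6-4 → violates

3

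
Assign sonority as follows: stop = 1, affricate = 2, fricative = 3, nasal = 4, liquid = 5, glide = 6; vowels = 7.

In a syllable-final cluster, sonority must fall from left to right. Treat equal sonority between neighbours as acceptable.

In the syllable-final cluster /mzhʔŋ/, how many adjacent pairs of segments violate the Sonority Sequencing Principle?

1

/m/: nasal = 4.
/z/: fricative = 3.
/h/: fricative = 3.
/ʔ/: stop = 1.
/ŋ/: nasal = 4.
/m/→/z/: 4→3 (falls) — ok.
/z/→/h/: 3→3 (plateau, allowed) — ok.
/h/→/ʔ/: 3→1 (falls) — ok.
/ʔ/→/ŋ/: 1→4 (does not fall) — violation.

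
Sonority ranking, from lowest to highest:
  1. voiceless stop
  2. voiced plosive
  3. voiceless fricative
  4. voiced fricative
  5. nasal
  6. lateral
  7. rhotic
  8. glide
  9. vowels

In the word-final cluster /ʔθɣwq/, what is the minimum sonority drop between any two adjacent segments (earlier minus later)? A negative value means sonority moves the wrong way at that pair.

-4

/ʔ/: voiceless stop = 1.
/θ/: voiceless fricative = 3.
/ɣ/: voiced fricative = 4.
/w/: glide = 8.
/q/: voiceless stop = 1.
/ʔ/→/θ/: change -2.
/θ/→/ɣ/: change -1.
/ɣ/→/w/: change -4.
/w/→/q/: change +7.
Minimum = -4.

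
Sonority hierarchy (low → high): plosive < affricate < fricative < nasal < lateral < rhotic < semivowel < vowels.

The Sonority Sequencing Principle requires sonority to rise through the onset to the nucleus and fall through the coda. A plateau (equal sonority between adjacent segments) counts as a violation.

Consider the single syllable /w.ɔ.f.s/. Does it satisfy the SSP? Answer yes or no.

Onset: /w/ is a semivowel (sonority 7); then the nucleus /ɔ/ (sonority 8).
Onset profile 7-8 — rises to the nucleus.
Coda: /f/ is a fricative (sonority 3), /s/ is a fricative (sonority 3).
Coda profile 8-3-3 — does not strictly fall throughout.

no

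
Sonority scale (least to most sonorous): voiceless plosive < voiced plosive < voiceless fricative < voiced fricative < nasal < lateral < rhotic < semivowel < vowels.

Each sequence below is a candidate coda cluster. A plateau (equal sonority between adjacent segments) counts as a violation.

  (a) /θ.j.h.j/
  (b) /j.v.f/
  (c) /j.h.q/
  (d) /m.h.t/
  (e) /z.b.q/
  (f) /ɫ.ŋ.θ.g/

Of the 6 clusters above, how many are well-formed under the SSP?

5

(a) /θ.j.h.j/: profile 3-8-3-8 — violates.
(b) /j.v.f/: profile 8-4-3 — obeys.
(c) /j.h.q/: profile 8-3-1 — obeys.
(d) /m.h.t/: profile 5-3-1 — obeys.
(e) /z.b.q/: profile 4-2-1 — obeys.
(f) /ɫ.ŋ.θ.g/: profile 6-5-3-2 — obeys.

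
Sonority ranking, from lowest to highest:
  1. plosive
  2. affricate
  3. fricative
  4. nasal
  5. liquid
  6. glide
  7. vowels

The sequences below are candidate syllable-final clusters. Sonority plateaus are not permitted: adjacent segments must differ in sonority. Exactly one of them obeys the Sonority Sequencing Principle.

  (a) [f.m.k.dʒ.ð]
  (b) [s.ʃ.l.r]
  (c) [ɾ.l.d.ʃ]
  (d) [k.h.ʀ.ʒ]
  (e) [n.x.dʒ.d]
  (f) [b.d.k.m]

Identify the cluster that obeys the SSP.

e

(a) [f.m.k.dʒ.ð]: profile 3-4-1-2-3 — violates.
(b) [s.ʃ.l.r]: profile 3-3-5-5 — violates.
(c) [ɾ.l.d.ʃ]: profile 5-5-1-3 — violates.
(d) [k.h.ʀ.ʒ]: profile 1-3-5-3 — violates.
(e) [n.x.dʒ.d]: profile 4-3-2-1 — obeys.
(f) [b.d.k.m]: profile 1-1-1-4 — violates.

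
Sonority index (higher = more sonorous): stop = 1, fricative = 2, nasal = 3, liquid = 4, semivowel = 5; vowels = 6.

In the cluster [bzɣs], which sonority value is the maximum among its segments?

2

/b/ — stop, sonority 1.
/z/ — fricative, sonority 2.
/ɣ/ — fricative, sonority 2.
/s/ — fricative, sonority 2.
The maximum is 2.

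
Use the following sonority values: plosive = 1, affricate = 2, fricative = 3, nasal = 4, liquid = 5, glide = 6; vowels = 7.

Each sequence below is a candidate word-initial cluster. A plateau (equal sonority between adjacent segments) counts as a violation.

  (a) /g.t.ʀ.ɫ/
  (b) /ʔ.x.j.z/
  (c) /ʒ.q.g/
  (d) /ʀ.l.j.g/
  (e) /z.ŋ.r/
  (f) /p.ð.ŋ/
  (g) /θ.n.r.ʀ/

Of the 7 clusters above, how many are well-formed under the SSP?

(a) 1-1-5-5 → violates
(b) 1-3-6-3 → violates
(c) 3-1-1 → violates
(d) 5-5-6-1 → violates
(e) 3-4-5 → obeys
(f) 1-3-4 → obeys
(g) 3-4-5-5 → violates

2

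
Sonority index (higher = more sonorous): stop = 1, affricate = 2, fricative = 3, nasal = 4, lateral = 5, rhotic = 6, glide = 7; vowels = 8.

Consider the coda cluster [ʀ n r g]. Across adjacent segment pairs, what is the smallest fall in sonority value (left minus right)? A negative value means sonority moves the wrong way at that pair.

/ʀ/ — rhotic, sonority 6.
/n/ — nasal, sonority 4.
/r/ — rhotic, sonority 6.
/g/ — stop, sonority 1.
/ʀ/→/n/: change +2.
/n/→/r/: change -2.
/r/→/g/: change +5.
Minimum = -2.

-2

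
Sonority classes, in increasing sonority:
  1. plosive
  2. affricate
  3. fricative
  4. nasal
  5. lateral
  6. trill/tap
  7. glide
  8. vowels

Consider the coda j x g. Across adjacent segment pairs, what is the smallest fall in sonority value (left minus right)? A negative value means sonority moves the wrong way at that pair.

/j/ is a glide (sonority 7).
/x/ is a fricative (sonority 3).
/g/ is a plosive (sonority 1).
/j/→/x/: change +4.
/x/→/g/: change +2.
Minimum = 2.

2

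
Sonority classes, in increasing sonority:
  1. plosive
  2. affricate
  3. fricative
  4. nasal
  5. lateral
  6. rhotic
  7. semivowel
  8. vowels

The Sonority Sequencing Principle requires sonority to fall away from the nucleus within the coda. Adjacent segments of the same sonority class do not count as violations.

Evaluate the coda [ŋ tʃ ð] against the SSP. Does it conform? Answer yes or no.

/ŋ/ — nasal, sonority 4.
/tʃ/ — affricate, sonority 2.
/ð/ — fricative, sonority 3.
The profile is 4-2-3. Between /tʃ/ (2) and /ð/ (3) sonority does not fall, so the cluster violates the SSP.

no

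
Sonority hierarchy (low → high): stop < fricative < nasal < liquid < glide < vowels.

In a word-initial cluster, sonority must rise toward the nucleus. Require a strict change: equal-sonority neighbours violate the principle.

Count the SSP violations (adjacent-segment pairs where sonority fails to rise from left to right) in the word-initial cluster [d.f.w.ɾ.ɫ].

2

/d/: stop = 1.
/f/: fricative = 2.
/w/: glide = 5.
/ɾ/: liquid = 4.
/ɫ/: liquid = 4.
/d/→/f/: 1→2 (rises) — ok.
/f/→/w/: 2→5 (rises) — ok.
/w/→/ɾ/: 5→4 (does not rise) — violation.
/ɾ/→/ɫ/: 4→4 (plateau) — violation.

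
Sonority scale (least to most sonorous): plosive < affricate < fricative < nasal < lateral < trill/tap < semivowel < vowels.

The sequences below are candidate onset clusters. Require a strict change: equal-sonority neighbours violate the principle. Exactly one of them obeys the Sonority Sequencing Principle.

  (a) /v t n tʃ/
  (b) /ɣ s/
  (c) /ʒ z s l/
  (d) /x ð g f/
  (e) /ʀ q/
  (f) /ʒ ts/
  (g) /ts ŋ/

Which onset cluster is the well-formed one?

(a) sonority 3-1-4-2: ill-formed.
(b) sonority 3-3: ill-formed.
(c) sonority 3-3-3-5: ill-formed.
(d) sonority 3-3-1-3: ill-formed.
(e) sonority 6-1: ill-formed.
(f) sonority 3-2: ill-formed.
(g) sonority 2-4: well-formed.

g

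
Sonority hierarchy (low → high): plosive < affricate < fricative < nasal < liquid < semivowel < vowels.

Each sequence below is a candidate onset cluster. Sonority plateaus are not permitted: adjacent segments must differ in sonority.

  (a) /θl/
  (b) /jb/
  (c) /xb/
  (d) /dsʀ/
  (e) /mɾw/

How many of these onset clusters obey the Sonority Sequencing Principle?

3

(a) 3-5 → obeys
(b) 6-1 → violates
(c) 3-1 → violates
(d) 1-3-5 → obeys
(e) 4-5-6 → obeys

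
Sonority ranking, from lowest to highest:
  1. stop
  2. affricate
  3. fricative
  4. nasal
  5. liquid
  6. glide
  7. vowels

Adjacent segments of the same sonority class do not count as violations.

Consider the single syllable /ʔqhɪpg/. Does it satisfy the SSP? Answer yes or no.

Onset: /ʔ/ is a stop (sonority 1), /q/ is a stop (sonority 1), /h/ is a fricative (sonority 3); then the nucleus /ɪ/ (sonority 7).
Onset profile 1-1-3-7 — rises to the nucleus.
Coda: /p/ is a stop (sonority 1), /g/ is a stop (sonority 1).
Coda profile 7-1-1 — falls from the nucleus.

yes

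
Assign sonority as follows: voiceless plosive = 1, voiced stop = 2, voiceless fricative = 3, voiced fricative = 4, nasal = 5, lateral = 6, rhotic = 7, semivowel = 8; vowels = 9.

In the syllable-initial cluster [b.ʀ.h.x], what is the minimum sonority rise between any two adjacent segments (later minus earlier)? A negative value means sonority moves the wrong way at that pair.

/b/ is a voiced stop (sonority 2).
/ʀ/ is a rhotic (sonority 7).
/h/ is a voiceless fricative (sonority 3).
/x/ is a voiceless fricative (sonority 3).
/b/→/ʀ/: change +5.
/ʀ/→/h/: change -4.
/h/→/x/: change +0.
Minimum = -4.

-4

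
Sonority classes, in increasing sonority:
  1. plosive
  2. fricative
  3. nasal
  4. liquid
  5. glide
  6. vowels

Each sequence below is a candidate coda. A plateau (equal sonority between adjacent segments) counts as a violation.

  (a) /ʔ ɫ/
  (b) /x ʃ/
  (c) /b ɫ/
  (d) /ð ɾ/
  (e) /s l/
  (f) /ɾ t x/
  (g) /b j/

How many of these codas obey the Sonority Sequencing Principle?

0

(a) sonority 1-4: ill-formed.
(b) sonority 2-2: ill-formed.
(c) sonority 1-4: ill-formed.
(d) sonority 2-4: ill-formed.
(e) sonority 2-4: ill-formed.
(f) sonority 4-1-2: ill-formed.
(g) sonority 1-5: ill-formed.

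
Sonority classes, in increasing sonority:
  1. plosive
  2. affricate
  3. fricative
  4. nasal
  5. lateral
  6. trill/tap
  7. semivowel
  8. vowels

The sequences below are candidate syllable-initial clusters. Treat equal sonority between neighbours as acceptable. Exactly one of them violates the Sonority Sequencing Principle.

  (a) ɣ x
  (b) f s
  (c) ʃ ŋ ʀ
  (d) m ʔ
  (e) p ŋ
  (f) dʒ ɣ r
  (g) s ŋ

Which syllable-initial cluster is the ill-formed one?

(a) 3-3 → obeys
(b) 3-3 → obeys
(c) 3-4-6 → obeys
(d) 4-1 → violates
(e) 1-4 → obeys
(f) 2-3-6 → obeys
(g) 3-4 → obeys

d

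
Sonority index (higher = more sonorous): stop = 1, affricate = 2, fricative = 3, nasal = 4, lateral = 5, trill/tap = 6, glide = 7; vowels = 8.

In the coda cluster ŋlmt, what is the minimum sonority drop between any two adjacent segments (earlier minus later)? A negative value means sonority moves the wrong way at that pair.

/ŋ/ is a nasal (sonority 4).
/l/ is a lateral (sonority 5).
/m/ is a nasal (sonority 4).
/t/ is a stop (sonority 1).
/ŋ/→/l/: change -1.
/l/→/m/: change +1.
/m/→/t/: change +3.
Minimum = -1.

-1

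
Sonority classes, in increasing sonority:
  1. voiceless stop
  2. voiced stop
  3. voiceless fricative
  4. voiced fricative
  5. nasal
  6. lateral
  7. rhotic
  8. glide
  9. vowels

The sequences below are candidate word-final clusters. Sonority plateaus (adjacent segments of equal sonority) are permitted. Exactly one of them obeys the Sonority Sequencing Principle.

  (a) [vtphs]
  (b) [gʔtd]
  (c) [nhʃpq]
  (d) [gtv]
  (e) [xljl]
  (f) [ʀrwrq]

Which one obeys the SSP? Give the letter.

c

(a) [vtphs]: profile 4-1-1-3-3 — violates.
(b) [gʔtd]: profile 2-1-1-2 — violates.
(c) [nhʃpq]: profile 5-3-3-1-1 — obeys.
(d) [gtv]: profile 2-1-4 — violates.
(e) [xljl]: profile 3-6-8-6 — violates.
(f) [ʀrwrq]: profile 7-7-8-7-1 — violates.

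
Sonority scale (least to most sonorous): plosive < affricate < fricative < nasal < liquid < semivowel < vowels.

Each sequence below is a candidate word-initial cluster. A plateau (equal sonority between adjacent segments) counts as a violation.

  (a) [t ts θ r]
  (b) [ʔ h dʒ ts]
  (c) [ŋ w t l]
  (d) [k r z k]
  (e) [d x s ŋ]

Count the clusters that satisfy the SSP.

1

(a) 1-2-3-5 → obeys
(b) 1-3-2-2 → violates
(c) 4-6-1-5 → violates
(d) 1-5-3-1 → violates
(e) 1-3-3-4 → violates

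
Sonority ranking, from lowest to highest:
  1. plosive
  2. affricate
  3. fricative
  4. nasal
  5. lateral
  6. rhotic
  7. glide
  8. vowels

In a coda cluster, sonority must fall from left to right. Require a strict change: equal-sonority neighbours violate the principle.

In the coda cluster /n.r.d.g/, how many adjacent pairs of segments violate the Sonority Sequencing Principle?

2

/n/ is a nasal (sonority 4).
/r/ is a rhotic (sonority 6).
/d/ is a plosive (sonority 1).
/g/ is a plosive (sonority 1).
/n/→/r/: 4→6 (does not fall) — violation.
/r/→/d/: 6→1 (falls) — ok.
/d/→/g/: 1→1 (plateau) — violation.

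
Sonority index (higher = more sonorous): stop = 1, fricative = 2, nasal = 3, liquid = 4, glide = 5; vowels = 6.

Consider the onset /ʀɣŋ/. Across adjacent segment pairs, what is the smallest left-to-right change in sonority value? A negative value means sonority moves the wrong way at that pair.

-2

/ʀ/ — liquid, sonority 4.
/ɣ/ — fricative, sonority 2.
/ŋ/ — nasal, sonority 3.
/ʀ/→/ɣ/: change -2.
/ɣ/→/ŋ/: change +1.
Minimum = -2.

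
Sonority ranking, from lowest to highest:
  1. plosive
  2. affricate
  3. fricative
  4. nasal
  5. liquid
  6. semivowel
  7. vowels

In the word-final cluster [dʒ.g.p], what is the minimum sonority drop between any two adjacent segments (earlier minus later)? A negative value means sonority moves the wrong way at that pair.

0

/dʒ/ — affricate, sonority 2.
/g/ — plosive, sonority 1.
/p/ — plosive, sonority 1.
/dʒ/→/g/: change +1.
/g/→/p/: change +0.
Minimum = 0.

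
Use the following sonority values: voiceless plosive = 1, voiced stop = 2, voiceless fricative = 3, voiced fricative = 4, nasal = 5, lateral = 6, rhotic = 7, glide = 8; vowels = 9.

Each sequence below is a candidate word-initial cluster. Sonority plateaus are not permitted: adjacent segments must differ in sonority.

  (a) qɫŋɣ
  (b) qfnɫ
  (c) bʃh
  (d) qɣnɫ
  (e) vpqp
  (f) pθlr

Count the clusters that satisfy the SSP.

3

(a) sonority 1-6-5-4: ill-formed.
(b) sonority 1-3-5-6: well-formed.
(c) sonority 2-3-3: ill-formed.
(d) sonority 1-4-5-6: well-formed.
(e) sonority 4-1-1-1: ill-formed.
(f) sonority 1-3-6-7: well-formed.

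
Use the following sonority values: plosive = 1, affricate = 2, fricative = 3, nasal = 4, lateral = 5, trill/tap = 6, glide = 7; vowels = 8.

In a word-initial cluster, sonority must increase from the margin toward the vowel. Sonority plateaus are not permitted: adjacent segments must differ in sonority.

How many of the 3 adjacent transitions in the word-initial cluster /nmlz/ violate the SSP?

2

/n/ — nasal, sonority 4.
/m/ — nasal, sonority 4.
/l/ — lateral, sonority 5.
/z/ — fricative, sonority 3.
/n/→/m/: 4→4 (plateau) — violation.
/m/→/l/: 4→5 (rises) — ok.
/l/→/z/: 5→3 (does not rise) — violation.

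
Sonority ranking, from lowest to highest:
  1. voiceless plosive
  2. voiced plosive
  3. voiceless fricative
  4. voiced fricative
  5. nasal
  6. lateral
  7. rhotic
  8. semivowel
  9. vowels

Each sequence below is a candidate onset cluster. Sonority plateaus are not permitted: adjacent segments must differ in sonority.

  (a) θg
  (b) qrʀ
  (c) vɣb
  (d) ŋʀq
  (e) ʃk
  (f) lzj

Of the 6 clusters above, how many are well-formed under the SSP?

(a) sonority 3-2: ill-formed.
(b) sonority 1-7-7: ill-formed.
(c) sonority 4-4-2: ill-formed.
(d) sonority 5-7-1: ill-formed.
(e) sonority 3-1: ill-formed.
(f) sonority 6-4-8: ill-formed.

0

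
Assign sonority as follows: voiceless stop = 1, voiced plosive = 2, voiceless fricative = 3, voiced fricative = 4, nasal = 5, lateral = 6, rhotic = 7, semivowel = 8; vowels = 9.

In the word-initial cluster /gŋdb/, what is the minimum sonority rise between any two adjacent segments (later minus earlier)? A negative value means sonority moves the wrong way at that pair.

/g/ — voiced plosive, sonority 2.
/ŋ/ — nasal, sonority 5.
/d/ — voiced plosive, sonority 2.
/b/ — voiced plosive, sonority 2.
/g/→/ŋ/: change +3.
/ŋ/→/d/: change -3.
/d/→/b/: change +0.
Minimum = -3.

-3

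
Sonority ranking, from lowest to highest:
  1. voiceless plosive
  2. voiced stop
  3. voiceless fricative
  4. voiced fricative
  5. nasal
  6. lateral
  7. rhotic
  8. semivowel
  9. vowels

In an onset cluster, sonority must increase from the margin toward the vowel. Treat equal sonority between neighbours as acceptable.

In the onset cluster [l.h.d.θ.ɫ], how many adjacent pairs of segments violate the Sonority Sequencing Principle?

/l/ — lateral, sonority 6.
/h/ — voiceless fricative, sonority 3.
/d/ — voiced stop, sonority 2.
/θ/ — voiceless fricative, sonority 3.
/ɫ/ — lateral, sonority 6.
/l/→/h/: 6→3 (does not rise) — violation.
/h/→/d/: 3→2 (does not rise) — violation.
/d/→/θ/: 2→3 (rises) — ok.
/θ/→/ɫ/: 3→6 (rises) — ok.

2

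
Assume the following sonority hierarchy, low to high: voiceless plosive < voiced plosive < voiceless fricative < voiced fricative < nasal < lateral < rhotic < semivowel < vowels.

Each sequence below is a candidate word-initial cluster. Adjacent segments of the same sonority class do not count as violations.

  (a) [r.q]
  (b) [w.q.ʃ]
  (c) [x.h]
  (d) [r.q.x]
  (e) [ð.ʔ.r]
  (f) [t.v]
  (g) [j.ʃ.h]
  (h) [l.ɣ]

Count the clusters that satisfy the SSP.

(a) [r.q]: profile 7-1 — violates.
(b) [w.q.ʃ]: profile 8-1-3 — violates.
(c) [x.h]: profile 3-3 — obeys.
(d) [r.q.x]: profile 7-1-3 — violates.
(e) [ð.ʔ.r]: profile 4-1-7 — violates.
(f) [t.v]: profile 1-4 — obeys.
(g) [j.ʃ.h]: profile 8-3-3 — violates.
(h) [l.ɣ]: profile 6-4 — violates.

2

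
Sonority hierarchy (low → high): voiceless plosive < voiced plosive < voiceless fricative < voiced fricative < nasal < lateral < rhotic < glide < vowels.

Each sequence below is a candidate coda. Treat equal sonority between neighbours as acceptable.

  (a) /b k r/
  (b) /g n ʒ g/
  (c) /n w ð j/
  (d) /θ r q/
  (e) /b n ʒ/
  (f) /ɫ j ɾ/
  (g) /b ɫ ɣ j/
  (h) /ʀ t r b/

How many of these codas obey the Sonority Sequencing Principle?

0

(a) /b k r/: profile 2-1-7 — violates.
(b) /g n ʒ g/: profile 2-5-4-2 — violates.
(c) /n w ð j/: profile 5-8-4-8 — violates.
(d) /θ r q/: profile 3-7-1 — violates.
(e) /b n ʒ/: profile 2-5-4 — violates.
(f) /ɫ j ɾ/: profile 6-8-7 — violates.
(g) /b ɫ ɣ j/: profile 2-6-4-8 — violates.
(h) /ʀ t r b/: profile 7-1-7-2 — violates.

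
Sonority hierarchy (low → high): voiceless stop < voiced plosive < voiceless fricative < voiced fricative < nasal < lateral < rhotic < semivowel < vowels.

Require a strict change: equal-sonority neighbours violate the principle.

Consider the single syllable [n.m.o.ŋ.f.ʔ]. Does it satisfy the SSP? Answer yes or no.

Onset: /n/ is a nasal (sonority 5), /m/ is a nasal (sonority 5); then the nucleus /o/ (sonority 9).
Onset profile 5-5-9 — does not strictly rise throughout.
Coda: /ŋ/ is a nasal (sonority 5), /f/ is a voiceless fricative (sonority 3), /ʔ/ is a voiceless stop (sonority 1).
Coda profile 9-5-3-1 — falls from the nucleus.

no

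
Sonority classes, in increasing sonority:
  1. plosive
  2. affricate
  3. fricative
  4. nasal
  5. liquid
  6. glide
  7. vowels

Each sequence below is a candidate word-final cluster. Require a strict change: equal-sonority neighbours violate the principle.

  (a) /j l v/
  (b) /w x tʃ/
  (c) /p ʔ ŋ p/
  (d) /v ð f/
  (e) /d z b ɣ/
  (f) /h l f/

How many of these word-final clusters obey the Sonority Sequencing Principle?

(a) sonority 6-5-3: well-formed.
(b) sonority 6-3-2: well-formed.
(c) sonority 1-1-4-1: ill-formed.
(d) sonority 3-3-3: ill-formed.
(e) sonority 1-3-1-3: ill-formed.
(f) sonority 3-5-3: ill-formed.

2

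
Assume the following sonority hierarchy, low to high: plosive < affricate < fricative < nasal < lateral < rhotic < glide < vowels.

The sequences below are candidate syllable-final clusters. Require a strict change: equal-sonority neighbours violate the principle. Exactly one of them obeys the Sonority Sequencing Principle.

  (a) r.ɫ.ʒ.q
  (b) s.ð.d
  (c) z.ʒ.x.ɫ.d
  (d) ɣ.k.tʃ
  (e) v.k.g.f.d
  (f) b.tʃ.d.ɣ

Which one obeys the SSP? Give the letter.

(a) sonority 6-5-3-1: well-formed.
(b) sonority 3-3-1: ill-formed.
(c) sonority 3-3-3-5-1: ill-formed.
(d) sonority 3-1-2: ill-formed.
(e) sonority 3-1-1-3-1: ill-formed.
(f) sonority 1-2-1-3: ill-formed.

a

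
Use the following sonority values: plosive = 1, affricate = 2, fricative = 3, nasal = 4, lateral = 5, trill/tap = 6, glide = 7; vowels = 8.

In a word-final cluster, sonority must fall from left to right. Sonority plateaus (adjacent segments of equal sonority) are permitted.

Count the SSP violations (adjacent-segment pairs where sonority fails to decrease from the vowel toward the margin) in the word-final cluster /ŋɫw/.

2

/ŋ/ — nasal, sonority 4.
/ɫ/ — lateral, sonority 5.
/w/ — glide, sonority 7.
/ŋ/→/ɫ/: 4→5 (does not fall) — violation.
/ɫ/→/w/: 5→7 (does not fall) — violation.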